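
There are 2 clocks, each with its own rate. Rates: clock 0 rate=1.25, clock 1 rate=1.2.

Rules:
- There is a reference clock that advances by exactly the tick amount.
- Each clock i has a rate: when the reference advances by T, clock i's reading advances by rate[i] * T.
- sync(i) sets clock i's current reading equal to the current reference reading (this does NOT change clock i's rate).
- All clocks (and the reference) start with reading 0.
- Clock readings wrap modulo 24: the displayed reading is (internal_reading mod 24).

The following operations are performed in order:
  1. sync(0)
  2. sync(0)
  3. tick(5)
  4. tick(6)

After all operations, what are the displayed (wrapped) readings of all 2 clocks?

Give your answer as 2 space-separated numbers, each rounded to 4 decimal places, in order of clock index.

Answer: 13.7500 13.2000

Derivation:
After op 1 sync(0): ref=0.0000 raw=[0.0000 0.0000]
After op 2 sync(0): ref=0.0000 raw=[0.0000 0.0000]
After op 3 tick(5): ref=5.0000 raw=[6.2500 6.0000]
After op 4 tick(6): ref=11.0000 raw=[13.7500 13.2000]
Wrap final raw readings (mod 24): 13.7500 mod 24 = 13.7500; 13.2000 mod 24 = 13.2000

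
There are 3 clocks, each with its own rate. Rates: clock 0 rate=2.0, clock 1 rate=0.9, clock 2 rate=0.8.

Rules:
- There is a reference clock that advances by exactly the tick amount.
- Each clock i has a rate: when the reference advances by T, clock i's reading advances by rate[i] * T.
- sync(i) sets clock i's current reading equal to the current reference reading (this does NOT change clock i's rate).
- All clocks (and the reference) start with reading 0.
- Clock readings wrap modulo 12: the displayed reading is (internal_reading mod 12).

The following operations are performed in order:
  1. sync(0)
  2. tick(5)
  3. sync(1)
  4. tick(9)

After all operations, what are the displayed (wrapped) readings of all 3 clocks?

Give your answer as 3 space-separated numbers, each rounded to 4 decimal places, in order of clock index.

Answer: 4.0000 1.1000 11.2000

Derivation:
After op 1 sync(0): ref=0.0000 raw=[0.0000 0.0000 0.0000]
After op 2 tick(5): ref=5.0000 raw=[10.0000 4.5000 4.0000]
After op 3 sync(1): ref=5.0000 raw=[10.0000 5.0000 4.0000]
After op 4 tick(9): ref=14.0000 raw=[28.0000 13.1000 11.2000]
Wrap final raw readings (mod 12): 28.0000 mod 12 = 4.0000; 13.1000 mod 12 = 1.1000; 11.2000 mod 12 = 11.2000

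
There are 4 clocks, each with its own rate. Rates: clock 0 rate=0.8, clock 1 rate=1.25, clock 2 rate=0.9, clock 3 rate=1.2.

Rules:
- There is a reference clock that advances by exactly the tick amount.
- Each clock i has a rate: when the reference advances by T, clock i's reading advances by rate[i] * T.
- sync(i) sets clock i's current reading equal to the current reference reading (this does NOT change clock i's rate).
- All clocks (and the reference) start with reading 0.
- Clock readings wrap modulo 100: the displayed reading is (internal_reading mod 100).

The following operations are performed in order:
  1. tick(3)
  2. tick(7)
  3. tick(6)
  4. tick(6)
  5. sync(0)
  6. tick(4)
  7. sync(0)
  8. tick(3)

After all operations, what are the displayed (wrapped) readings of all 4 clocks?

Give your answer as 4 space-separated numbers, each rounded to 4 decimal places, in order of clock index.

After op 1 tick(3): ref=3.0000 raw=[2.4000 3.7500 2.7000 3.6000]
After op 2 tick(7): ref=10.0000 raw=[8.0000 12.5000 9.0000 12.0000]
After op 3 tick(6): ref=16.0000 raw=[12.8000 20.0000 14.4000 19.2000]
After op 4 tick(6): ref=22.0000 raw=[17.6000 27.5000 19.8000 26.4000]
After op 5 sync(0): ref=22.0000 raw=[22.0000 27.5000 19.8000 26.4000]
After op 6 tick(4): ref=26.0000 raw=[25.2000 32.5000 23.4000 31.2000]
After op 7 sync(0): ref=26.0000 raw=[26.0000 32.5000 23.4000 31.2000]
After op 8 tick(3): ref=29.0000 raw=[28.4000 36.2500 26.1000 34.8000]
Wrap final raw readings (mod 100): 28.4000 mod 100 = 28.4000; 36.2500 mod 100 = 36.2500; 26.1000 mod 100 = 26.1000; 34.8000 mod 100 = 34.8000

Answer: 28.4000 36.2500 26.1000 34.8000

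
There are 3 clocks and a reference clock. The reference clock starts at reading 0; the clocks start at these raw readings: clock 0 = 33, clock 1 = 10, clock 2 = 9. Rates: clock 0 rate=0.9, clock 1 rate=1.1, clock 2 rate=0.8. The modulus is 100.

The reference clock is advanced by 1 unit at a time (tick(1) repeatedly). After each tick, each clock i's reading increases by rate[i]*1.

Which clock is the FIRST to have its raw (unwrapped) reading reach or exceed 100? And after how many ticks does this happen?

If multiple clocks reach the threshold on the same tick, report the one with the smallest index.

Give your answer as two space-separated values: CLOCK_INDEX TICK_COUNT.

clock 0: start=33, rate=0.9, needs 100-33 = 67; ticks = ceil(67/0.9) = ceil(74.4444) = 75; reading at tick 75 = 33 + 0.9*75 = 100.5000
clock 1: start=10, rate=1.1, needs 100-10 = 90; ticks = ceil(90/1.1) = ceil(81.8182) = 82; reading at tick 82 = 10 + 1.1*82 = 100.2000
clock 2: start=9, rate=0.8, needs 100-9 = 91; ticks = ceil(91/0.8) = ceil(113.7500) = 114; reading at tick 114 = 9 + 0.8*114 = 100.2000
Minimum tick count = 75; winners = [0]; smallest index = 0

Answer: 0 75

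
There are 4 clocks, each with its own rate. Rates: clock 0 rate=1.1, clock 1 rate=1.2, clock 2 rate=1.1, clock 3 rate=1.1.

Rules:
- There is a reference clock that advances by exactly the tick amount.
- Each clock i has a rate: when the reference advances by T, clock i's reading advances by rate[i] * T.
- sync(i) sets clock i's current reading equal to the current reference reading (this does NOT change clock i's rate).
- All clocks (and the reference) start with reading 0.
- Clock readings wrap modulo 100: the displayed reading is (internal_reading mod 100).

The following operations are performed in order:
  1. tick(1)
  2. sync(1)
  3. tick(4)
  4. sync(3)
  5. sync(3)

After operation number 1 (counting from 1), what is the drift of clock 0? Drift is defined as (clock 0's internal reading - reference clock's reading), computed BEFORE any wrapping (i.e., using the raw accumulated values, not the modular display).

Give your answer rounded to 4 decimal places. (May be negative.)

After op 1 tick(1): ref=1.0000 raw=[1.1000 1.2000 1.1000 1.1000]
Drift of clock 0 after op 1: 1.1000 - 1.0000 = 0.1000

Answer: 0.1000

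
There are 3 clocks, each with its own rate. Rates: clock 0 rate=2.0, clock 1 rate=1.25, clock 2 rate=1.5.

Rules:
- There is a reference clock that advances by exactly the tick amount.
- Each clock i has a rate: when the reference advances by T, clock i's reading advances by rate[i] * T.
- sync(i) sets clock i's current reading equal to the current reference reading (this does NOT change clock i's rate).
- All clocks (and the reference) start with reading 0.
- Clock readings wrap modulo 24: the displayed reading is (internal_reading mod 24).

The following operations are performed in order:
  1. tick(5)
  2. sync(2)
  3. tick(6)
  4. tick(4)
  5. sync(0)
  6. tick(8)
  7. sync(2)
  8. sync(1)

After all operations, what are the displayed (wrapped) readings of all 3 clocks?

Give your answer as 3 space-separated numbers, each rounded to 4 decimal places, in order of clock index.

After op 1 tick(5): ref=5.0000 raw=[10.0000 6.2500 7.5000]
After op 2 sync(2): ref=5.0000 raw=[10.0000 6.2500 5.0000]
After op 3 tick(6): ref=11.0000 raw=[22.0000 13.7500 14.0000]
After op 4 tick(4): ref=15.0000 raw=[30.0000 18.7500 20.0000]
After op 5 sync(0): ref=15.0000 raw=[15.0000 18.7500 20.0000]
After op 6 tick(8): ref=23.0000 raw=[31.0000 28.7500 32.0000]
After op 7 sync(2): ref=23.0000 raw=[31.0000 28.7500 23.0000]
After op 8 sync(1): ref=23.0000 raw=[31.0000 23.0000 23.0000]
Wrap final raw readings (mod 24): 31.0000 mod 24 = 7.0000; 23.0000 mod 24 = 23.0000; 23.0000 mod 24 = 23.0000

Answer: 7.0000 23.0000 23.0000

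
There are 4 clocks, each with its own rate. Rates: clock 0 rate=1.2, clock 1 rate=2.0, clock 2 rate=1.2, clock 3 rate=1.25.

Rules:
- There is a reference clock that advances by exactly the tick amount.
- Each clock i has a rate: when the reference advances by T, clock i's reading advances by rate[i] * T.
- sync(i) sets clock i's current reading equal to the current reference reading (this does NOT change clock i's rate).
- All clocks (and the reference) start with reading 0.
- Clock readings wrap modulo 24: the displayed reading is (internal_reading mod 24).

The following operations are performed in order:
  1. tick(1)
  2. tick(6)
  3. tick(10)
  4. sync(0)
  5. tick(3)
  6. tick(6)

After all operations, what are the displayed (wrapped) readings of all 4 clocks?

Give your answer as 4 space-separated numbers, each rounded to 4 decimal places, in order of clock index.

After op 1 tick(1): ref=1.0000 raw=[1.2000 2.0000 1.2000 1.2500]
After op 2 tick(6): ref=7.0000 raw=[8.4000 14.0000 8.4000 8.7500]
After op 3 tick(10): ref=17.0000 raw=[20.4000 34.0000 20.4000 21.2500]
After op 4 sync(0): ref=17.0000 raw=[17.0000 34.0000 20.4000 21.2500]
After op 5 tick(3): ref=20.0000 raw=[20.6000 40.0000 24.0000 25.0000]
After op 6 tick(6): ref=26.0000 raw=[27.8000 52.0000 31.2000 32.5000]
Wrap final raw readings (mod 24): 27.8000 mod 24 = 3.8000; 52.0000 mod 24 = 4.0000; 31.2000 mod 24 = 7.2000; 32.5000 mod 24 = 8.5000

Answer: 3.8000 4.0000 7.2000 8.5000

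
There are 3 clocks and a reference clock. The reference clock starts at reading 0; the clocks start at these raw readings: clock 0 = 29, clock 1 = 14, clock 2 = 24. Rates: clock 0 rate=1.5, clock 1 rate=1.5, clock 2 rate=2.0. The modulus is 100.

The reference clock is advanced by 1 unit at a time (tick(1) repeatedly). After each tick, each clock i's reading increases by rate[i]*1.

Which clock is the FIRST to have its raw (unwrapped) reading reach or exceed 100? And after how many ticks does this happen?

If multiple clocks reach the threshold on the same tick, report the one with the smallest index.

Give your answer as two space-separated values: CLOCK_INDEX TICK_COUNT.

clock 0: start=29, rate=1.5, needs 100-29 = 71; ticks = ceil(71/1.5) = ceil(47.3333) = 48; reading at tick 48 = 29 + 1.5*48 = 101.0000
clock 1: start=14, rate=1.5, needs 100-14 = 86; ticks = ceil(86/1.5) = ceil(57.3333) = 58; reading at tick 58 = 14 + 1.5*58 = 101.0000
clock 2: start=24, rate=2.0, needs 100-24 = 76; ticks = ceil(76/2.0) = ceil(38.0000) = 38; reading at tick 38 = 24 + 2.0*38 = 100.0000
Minimum tick count = 38; winners = [2]; smallest index = 2

Answer: 2 38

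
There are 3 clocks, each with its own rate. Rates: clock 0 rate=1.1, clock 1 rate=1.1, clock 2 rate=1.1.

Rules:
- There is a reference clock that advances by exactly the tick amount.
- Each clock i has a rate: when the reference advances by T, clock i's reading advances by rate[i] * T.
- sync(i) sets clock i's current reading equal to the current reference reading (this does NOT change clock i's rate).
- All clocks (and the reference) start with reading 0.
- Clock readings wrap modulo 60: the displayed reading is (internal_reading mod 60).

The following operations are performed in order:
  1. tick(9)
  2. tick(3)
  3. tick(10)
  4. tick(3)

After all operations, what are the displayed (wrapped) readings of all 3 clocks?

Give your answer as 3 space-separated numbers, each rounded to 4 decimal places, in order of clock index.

After op 1 tick(9): ref=9.0000 raw=[9.9000 9.9000 9.9000]
After op 2 tick(3): ref=12.0000 raw=[13.2000 13.2000 13.2000]
After op 3 tick(10): ref=22.0000 raw=[24.2000 24.2000 24.2000]
After op 4 tick(3): ref=25.0000 raw=[27.5000 27.5000 27.5000]
Wrap final raw readings (mod 60): 27.5000 mod 60 = 27.5000; 27.5000 mod 60 = 27.5000; 27.5000 mod 60 = 27.5000

Answer: 27.5000 27.5000 27.5000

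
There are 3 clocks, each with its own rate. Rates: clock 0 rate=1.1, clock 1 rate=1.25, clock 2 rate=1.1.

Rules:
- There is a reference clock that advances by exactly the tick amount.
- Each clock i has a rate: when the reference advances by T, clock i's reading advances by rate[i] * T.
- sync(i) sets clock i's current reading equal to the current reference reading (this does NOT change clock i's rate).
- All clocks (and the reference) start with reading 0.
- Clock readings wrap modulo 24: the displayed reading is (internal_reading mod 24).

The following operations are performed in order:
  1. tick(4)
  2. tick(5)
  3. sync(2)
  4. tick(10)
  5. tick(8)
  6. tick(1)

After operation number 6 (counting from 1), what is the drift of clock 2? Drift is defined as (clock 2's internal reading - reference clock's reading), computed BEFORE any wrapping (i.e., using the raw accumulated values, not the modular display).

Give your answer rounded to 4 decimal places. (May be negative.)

After op 1 tick(4): ref=4.0000 raw=[4.4000 5.0000 4.4000]
After op 2 tick(5): ref=9.0000 raw=[9.9000 11.2500 9.9000]
After op 3 sync(2): ref=9.0000 raw=[9.9000 11.2500 9.0000]
After op 4 tick(10): ref=19.0000 raw=[20.9000 23.7500 20.0000]
After op 5 tick(8): ref=27.0000 raw=[29.7000 33.7500 28.8000]
After op 6 tick(1): ref=28.0000 raw=[30.8000 35.0000 29.9000]
Drift of clock 2 after op 6: 29.9000 - 28.0000 = 1.9000

Answer: 1.9000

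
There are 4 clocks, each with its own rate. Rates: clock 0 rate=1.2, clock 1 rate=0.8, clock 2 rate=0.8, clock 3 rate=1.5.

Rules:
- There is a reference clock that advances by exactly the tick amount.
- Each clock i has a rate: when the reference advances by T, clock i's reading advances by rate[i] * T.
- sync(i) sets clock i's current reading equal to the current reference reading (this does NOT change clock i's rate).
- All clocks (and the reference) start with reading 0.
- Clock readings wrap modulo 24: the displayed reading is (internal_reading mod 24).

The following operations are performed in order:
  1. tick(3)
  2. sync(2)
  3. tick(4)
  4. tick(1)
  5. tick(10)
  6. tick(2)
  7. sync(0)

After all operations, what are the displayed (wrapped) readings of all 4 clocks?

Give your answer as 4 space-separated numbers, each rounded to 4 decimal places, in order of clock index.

After op 1 tick(3): ref=3.0000 raw=[3.6000 2.4000 2.4000 4.5000]
After op 2 sync(2): ref=3.0000 raw=[3.6000 2.4000 3.0000 4.5000]
After op 3 tick(4): ref=7.0000 raw=[8.4000 5.6000 6.2000 10.5000]
After op 4 tick(1): ref=8.0000 raw=[9.6000 6.4000 7.0000 12.0000]
After op 5 tick(10): ref=18.0000 raw=[21.6000 14.4000 15.0000 27.0000]
After op 6 tick(2): ref=20.0000 raw=[24.0000 16.0000 16.6000 30.0000]
After op 7 sync(0): ref=20.0000 raw=[20.0000 16.0000 16.6000 30.0000]
Wrap final raw readings (mod 24): 20.0000 mod 24 = 20.0000; 16.0000 mod 24 = 16.0000; 16.6000 mod 24 = 16.6000; 30.0000 mod 24 = 6.0000

Answer: 20.0000 16.0000 16.6000 6.0000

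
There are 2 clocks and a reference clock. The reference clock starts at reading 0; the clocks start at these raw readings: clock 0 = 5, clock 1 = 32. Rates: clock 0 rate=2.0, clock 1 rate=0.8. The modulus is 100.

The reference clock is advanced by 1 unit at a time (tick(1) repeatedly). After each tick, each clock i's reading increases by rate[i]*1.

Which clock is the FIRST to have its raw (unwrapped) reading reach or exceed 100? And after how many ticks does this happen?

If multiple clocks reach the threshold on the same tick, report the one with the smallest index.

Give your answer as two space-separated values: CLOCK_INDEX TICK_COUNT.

Answer: 0 48

Derivation:
clock 0: start=5, rate=2.0, needs 100-5 = 95; ticks = ceil(95/2.0) = ceil(47.5000) = 48; reading at tick 48 = 5 + 2.0*48 = 101.0000
clock 1: start=32, rate=0.8, needs 100-32 = 68; ticks = ceil(68/0.8) = ceil(85.0000) = 85; reading at tick 85 = 32 + 0.8*85 = 100.0000
Minimum tick count = 48; winners = [0]; smallest index = 0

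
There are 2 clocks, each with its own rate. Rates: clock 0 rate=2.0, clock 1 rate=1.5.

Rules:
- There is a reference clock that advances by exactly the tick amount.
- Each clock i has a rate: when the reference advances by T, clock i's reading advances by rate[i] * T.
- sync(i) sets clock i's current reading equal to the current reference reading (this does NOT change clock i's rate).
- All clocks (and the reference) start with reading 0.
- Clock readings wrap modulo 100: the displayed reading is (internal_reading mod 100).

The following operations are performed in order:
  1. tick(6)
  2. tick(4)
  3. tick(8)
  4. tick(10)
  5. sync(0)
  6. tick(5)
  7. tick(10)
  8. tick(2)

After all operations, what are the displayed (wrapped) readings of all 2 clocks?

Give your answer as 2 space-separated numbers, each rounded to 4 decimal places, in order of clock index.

Answer: 62.0000 67.5000

Derivation:
After op 1 tick(6): ref=6.0000 raw=[12.0000 9.0000]
After op 2 tick(4): ref=10.0000 raw=[20.0000 15.0000]
After op 3 tick(8): ref=18.0000 raw=[36.0000 27.0000]
After op 4 tick(10): ref=28.0000 raw=[56.0000 42.0000]
After op 5 sync(0): ref=28.0000 raw=[28.0000 42.0000]
After op 6 tick(5): ref=33.0000 raw=[38.0000 49.5000]
After op 7 tick(10): ref=43.0000 raw=[58.0000 64.5000]
After op 8 tick(2): ref=45.0000 raw=[62.0000 67.5000]
Wrap final raw readings (mod 100): 62.0000 mod 100 = 62.0000; 67.5000 mod 100 = 67.5000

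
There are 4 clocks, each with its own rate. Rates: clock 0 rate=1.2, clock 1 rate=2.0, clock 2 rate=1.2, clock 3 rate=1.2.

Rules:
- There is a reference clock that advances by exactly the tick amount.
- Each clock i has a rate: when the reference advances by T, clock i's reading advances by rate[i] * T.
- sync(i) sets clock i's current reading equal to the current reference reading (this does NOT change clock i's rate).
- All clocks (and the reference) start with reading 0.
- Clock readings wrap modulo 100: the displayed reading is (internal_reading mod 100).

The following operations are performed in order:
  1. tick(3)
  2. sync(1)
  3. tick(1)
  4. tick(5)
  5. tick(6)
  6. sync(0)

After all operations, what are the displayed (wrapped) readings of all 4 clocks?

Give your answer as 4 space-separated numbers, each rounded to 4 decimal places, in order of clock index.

Answer: 15.0000 27.0000 18.0000 18.0000

Derivation:
After op 1 tick(3): ref=3.0000 raw=[3.6000 6.0000 3.6000 3.6000]
After op 2 sync(1): ref=3.0000 raw=[3.6000 3.0000 3.6000 3.6000]
After op 3 tick(1): ref=4.0000 raw=[4.8000 5.0000 4.8000 4.8000]
After op 4 tick(5): ref=9.0000 raw=[10.8000 15.0000 10.8000 10.8000]
After op 5 tick(6): ref=15.0000 raw=[18.0000 27.0000 18.0000 18.0000]
After op 6 sync(0): ref=15.0000 raw=[15.0000 27.0000 18.0000 18.0000]
Wrap final raw readings (mod 100): 15.0000 mod 100 = 15.0000; 27.0000 mod 100 = 27.0000; 18.0000 mod 100 = 18.0000; 18.0000 mod 100 = 18.0000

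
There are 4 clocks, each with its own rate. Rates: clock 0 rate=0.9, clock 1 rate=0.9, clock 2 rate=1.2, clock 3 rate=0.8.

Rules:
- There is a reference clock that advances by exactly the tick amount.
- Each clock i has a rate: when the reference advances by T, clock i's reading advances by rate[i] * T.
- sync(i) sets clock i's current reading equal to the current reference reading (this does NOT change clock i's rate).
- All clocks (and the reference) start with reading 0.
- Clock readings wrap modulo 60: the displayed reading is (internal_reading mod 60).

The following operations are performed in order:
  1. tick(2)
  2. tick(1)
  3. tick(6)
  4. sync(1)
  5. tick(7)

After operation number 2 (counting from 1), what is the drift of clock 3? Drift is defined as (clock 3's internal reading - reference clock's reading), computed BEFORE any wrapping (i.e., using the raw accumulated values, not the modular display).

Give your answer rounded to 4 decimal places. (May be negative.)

Answer: -0.6000

Derivation:
After op 1 tick(2): ref=2.0000 raw=[1.8000 1.8000 2.4000 1.6000]
After op 2 tick(1): ref=3.0000 raw=[2.7000 2.7000 3.6000 2.4000]
Drift of clock 3 after op 2: 2.4000 - 3.0000 = -0.6000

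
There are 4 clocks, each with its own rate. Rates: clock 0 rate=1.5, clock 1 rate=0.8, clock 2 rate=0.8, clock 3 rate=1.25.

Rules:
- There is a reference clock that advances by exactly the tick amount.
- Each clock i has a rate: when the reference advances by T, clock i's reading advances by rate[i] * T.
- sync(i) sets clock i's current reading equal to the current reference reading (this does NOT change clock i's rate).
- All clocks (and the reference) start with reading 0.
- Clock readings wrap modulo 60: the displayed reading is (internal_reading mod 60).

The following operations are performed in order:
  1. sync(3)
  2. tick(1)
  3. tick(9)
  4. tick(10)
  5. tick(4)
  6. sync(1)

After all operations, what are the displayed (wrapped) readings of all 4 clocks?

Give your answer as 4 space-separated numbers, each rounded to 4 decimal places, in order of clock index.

Answer: 36.0000 24.0000 19.2000 30.0000

Derivation:
After op 1 sync(3): ref=0.0000 raw=[0.0000 0.0000 0.0000 0.0000]
After op 2 tick(1): ref=1.0000 raw=[1.5000 0.8000 0.8000 1.2500]
After op 3 tick(9): ref=10.0000 raw=[15.0000 8.0000 8.0000 12.5000]
After op 4 tick(10): ref=20.0000 raw=[30.0000 16.0000 16.0000 25.0000]
After op 5 tick(4): ref=24.0000 raw=[36.0000 19.2000 19.2000 30.0000]
After op 6 sync(1): ref=24.0000 raw=[36.0000 24.0000 19.2000 30.0000]
Wrap final raw readings (mod 60): 36.0000 mod 60 = 36.0000; 24.0000 mod 60 = 24.0000; 19.2000 mod 60 = 19.2000; 30.0000 mod 60 = 30.0000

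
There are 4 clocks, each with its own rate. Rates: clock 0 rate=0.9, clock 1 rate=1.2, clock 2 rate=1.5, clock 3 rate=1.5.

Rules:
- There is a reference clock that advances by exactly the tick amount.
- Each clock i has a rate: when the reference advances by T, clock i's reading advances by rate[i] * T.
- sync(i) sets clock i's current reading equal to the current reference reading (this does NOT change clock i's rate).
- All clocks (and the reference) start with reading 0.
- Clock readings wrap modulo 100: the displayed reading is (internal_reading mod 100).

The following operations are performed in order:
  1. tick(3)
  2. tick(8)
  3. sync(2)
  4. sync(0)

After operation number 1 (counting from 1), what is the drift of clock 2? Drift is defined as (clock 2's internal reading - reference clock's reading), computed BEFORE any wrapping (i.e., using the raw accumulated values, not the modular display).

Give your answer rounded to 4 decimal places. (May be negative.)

After op 1 tick(3): ref=3.0000 raw=[2.7000 3.6000 4.5000 4.5000]
Drift of clock 2 after op 1: 4.5000 - 3.0000 = 1.5000

Answer: 1.5000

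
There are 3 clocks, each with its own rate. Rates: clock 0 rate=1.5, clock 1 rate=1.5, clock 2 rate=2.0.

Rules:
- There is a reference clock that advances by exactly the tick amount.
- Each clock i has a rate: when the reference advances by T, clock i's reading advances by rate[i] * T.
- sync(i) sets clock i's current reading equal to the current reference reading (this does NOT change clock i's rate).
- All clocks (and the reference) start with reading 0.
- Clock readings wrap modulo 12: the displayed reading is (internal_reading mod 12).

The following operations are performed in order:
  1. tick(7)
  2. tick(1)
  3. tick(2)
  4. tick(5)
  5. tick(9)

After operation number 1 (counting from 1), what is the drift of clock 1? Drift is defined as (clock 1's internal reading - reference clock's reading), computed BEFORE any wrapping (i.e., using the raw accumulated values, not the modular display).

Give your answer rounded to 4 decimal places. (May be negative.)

After op 1 tick(7): ref=7.0000 raw=[10.5000 10.5000 14.0000]
Drift of clock 1 after op 1: 10.5000 - 7.0000 = 3.5000

Answer: 3.5000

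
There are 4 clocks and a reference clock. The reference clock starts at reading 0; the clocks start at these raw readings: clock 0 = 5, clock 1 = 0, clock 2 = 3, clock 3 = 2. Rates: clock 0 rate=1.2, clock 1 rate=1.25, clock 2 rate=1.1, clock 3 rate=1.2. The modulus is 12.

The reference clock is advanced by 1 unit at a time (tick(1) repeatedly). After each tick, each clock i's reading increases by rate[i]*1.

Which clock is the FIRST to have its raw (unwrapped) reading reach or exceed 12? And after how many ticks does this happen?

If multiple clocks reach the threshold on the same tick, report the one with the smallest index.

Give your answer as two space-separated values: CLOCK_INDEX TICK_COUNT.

Answer: 0 6

Derivation:
clock 0: start=5, rate=1.2, needs 12-5 = 7; ticks = ceil(7/1.2) = ceil(5.8333) = 6; reading at tick 6 = 5 + 1.2*6 = 12.2000
clock 1: start=0, rate=1.25, needs 12-0 = 12; ticks = ceil(12/1.25) = ceil(9.6000) = 10; reading at tick 10 = 0 + 1.25*10 = 12.5000
clock 2: start=3, rate=1.1, needs 12-3 = 9; ticks = ceil(9/1.1) = ceil(8.1818) = 9; reading at tick 9 = 3 + 1.1*9 = 12.9000
clock 3: start=2, rate=1.2, needs 12-2 = 10; ticks = ceil(10/1.2) = ceil(8.3333) = 9; reading at tick 9 = 2 + 1.2*9 = 12.8000
Minimum tick count = 6; winners = [0]; smallest index = 0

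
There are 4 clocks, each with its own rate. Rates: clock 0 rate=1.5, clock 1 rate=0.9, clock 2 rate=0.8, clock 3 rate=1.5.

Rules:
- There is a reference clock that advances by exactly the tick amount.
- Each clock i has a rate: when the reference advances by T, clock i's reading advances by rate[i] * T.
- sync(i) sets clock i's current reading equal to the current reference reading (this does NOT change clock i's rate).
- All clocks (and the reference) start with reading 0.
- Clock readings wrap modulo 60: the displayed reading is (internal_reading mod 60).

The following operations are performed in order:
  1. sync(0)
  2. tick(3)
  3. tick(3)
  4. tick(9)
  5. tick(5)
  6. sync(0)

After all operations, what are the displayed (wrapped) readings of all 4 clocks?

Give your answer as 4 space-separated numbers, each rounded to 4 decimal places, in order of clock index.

Answer: 20.0000 18.0000 16.0000 30.0000

Derivation:
After op 1 sync(0): ref=0.0000 raw=[0.0000 0.0000 0.0000 0.0000]
After op 2 tick(3): ref=3.0000 raw=[4.5000 2.7000 2.4000 4.5000]
After op 3 tick(3): ref=6.0000 raw=[9.0000 5.4000 4.8000 9.0000]
After op 4 tick(9): ref=15.0000 raw=[22.5000 13.5000 12.0000 22.5000]
After op 5 tick(5): ref=20.0000 raw=[30.0000 18.0000 16.0000 30.0000]
After op 6 sync(0): ref=20.0000 raw=[20.0000 18.0000 16.0000 30.0000]
Wrap final raw readings (mod 60): 20.0000 mod 60 = 20.0000; 18.0000 mod 60 = 18.0000; 16.0000 mod 60 = 16.0000; 30.0000 mod 60 = 30.0000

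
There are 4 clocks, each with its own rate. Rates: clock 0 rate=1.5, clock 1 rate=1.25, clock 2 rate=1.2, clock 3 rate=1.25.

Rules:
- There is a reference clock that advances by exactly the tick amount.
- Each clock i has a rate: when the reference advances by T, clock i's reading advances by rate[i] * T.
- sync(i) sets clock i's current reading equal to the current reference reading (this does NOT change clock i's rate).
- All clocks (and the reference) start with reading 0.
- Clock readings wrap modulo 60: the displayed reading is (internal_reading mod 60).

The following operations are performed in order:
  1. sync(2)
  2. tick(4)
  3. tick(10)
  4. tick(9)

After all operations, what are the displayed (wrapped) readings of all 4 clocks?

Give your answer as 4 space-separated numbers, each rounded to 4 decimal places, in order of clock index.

Answer: 34.5000 28.7500 27.6000 28.7500

Derivation:
After op 1 sync(2): ref=0.0000 raw=[0.0000 0.0000 0.0000 0.0000]
After op 2 tick(4): ref=4.0000 raw=[6.0000 5.0000 4.8000 5.0000]
After op 3 tick(10): ref=14.0000 raw=[21.0000 17.5000 16.8000 17.5000]
After op 4 tick(9): ref=23.0000 raw=[34.5000 28.7500 27.6000 28.7500]
Wrap final raw readings (mod 60): 34.5000 mod 60 = 34.5000; 28.7500 mod 60 = 28.7500; 27.6000 mod 60 = 27.6000; 28.7500 mod 60 = 28.7500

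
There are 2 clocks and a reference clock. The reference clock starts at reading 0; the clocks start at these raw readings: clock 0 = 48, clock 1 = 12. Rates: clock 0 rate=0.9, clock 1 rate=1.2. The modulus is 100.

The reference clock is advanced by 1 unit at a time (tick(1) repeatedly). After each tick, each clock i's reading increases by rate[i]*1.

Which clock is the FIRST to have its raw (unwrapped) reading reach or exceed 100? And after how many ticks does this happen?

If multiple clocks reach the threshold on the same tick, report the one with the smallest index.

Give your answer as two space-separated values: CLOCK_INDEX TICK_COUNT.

Answer: 0 58

Derivation:
clock 0: start=48, rate=0.9, needs 100-48 = 52; ticks = ceil(52/0.9) = ceil(57.7778) = 58; reading at tick 58 = 48 + 0.9*58 = 100.2000
clock 1: start=12, rate=1.2, needs 100-12 = 88; ticks = ceil(88/1.2) = ceil(73.3333) = 74; reading at tick 74 = 12 + 1.2*74 = 100.8000
Minimum tick count = 58; winners = [0]; smallest index = 0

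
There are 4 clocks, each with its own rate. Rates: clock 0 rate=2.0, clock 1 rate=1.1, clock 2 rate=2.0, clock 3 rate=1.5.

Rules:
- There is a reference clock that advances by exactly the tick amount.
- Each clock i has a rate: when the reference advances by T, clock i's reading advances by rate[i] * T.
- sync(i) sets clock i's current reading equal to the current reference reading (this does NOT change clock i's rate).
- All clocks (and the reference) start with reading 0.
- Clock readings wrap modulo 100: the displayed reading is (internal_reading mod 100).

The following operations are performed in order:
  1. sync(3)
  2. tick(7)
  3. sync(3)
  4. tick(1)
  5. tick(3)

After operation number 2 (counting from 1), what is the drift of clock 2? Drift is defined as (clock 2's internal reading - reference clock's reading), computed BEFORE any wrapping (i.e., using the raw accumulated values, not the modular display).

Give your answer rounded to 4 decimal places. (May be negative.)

After op 1 sync(3): ref=0.0000 raw=[0.0000 0.0000 0.0000 0.0000]
After op 2 tick(7): ref=7.0000 raw=[14.0000 7.7000 14.0000 10.5000]
Drift of clock 2 after op 2: 14.0000 - 7.0000 = 7.0000

Answer: 7.0000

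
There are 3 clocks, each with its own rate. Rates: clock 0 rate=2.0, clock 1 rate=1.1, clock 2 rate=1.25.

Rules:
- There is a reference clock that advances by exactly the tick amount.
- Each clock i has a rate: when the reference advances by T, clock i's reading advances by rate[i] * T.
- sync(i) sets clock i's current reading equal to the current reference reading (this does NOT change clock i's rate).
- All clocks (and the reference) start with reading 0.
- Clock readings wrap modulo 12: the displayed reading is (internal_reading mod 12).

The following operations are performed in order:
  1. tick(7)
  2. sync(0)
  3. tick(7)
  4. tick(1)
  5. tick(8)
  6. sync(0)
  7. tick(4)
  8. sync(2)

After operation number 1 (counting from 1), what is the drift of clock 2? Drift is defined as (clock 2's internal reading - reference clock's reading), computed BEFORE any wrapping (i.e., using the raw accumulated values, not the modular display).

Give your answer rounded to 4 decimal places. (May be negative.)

After op 1 tick(7): ref=7.0000 raw=[14.0000 7.7000 8.7500]
Drift of clock 2 after op 1: 8.7500 - 7.0000 = 1.7500

Answer: 1.7500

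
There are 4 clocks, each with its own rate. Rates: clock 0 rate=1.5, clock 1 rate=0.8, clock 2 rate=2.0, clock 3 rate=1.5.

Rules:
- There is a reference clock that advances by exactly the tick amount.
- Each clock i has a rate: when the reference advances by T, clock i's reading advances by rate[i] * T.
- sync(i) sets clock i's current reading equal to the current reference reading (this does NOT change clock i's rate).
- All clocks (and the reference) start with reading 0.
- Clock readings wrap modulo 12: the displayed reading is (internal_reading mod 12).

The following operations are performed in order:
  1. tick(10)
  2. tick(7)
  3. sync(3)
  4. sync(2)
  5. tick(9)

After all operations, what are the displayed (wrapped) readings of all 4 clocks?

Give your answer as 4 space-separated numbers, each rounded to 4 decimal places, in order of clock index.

Answer: 3.0000 8.8000 11.0000 6.5000

Derivation:
After op 1 tick(10): ref=10.0000 raw=[15.0000 8.0000 20.0000 15.0000]
After op 2 tick(7): ref=17.0000 raw=[25.5000 13.6000 34.0000 25.5000]
After op 3 sync(3): ref=17.0000 raw=[25.5000 13.6000 34.0000 17.0000]
After op 4 sync(2): ref=17.0000 raw=[25.5000 13.6000 17.0000 17.0000]
After op 5 tick(9): ref=26.0000 raw=[39.0000 20.8000 35.0000 30.5000]
Wrap final raw readings (mod 12): 39.0000 mod 12 = 3.0000; 20.8000 mod 12 = 8.8000; 35.0000 mod 12 = 11.0000; 30.5000 mod 12 = 6.5000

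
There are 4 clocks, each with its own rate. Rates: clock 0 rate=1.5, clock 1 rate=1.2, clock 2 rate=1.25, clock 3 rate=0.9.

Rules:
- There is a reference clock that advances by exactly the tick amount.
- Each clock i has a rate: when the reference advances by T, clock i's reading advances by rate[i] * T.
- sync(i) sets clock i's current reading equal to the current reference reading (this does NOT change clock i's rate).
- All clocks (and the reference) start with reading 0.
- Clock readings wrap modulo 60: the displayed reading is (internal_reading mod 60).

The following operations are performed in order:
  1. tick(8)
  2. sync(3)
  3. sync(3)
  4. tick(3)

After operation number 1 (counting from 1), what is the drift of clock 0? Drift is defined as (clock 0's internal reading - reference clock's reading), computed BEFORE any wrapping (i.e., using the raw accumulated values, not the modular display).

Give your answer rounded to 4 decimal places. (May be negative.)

After op 1 tick(8): ref=8.0000 raw=[12.0000 9.6000 10.0000 7.2000]
Drift of clock 0 after op 1: 12.0000 - 8.0000 = 4.0000

Answer: 4.0000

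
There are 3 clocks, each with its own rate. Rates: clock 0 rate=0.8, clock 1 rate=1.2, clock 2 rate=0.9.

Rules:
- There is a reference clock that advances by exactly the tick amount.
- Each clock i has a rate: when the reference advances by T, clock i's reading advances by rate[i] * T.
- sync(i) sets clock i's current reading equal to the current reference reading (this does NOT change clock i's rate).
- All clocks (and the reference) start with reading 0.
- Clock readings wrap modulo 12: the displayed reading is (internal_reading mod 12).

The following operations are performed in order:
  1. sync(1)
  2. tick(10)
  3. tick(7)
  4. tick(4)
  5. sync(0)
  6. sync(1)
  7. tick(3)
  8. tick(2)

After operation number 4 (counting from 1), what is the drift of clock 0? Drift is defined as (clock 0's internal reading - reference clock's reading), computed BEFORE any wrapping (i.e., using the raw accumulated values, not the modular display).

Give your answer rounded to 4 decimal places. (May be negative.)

Answer: -4.2000

Derivation:
After op 1 sync(1): ref=0.0000 raw=[0.0000 0.0000 0.0000]
After op 2 tick(10): ref=10.0000 raw=[8.0000 12.0000 9.0000]
After op 3 tick(7): ref=17.0000 raw=[13.6000 20.4000 15.3000]
After op 4 tick(4): ref=21.0000 raw=[16.8000 25.2000 18.9000]
Drift of clock 0 after op 4: 16.8000 - 21.0000 = -4.2000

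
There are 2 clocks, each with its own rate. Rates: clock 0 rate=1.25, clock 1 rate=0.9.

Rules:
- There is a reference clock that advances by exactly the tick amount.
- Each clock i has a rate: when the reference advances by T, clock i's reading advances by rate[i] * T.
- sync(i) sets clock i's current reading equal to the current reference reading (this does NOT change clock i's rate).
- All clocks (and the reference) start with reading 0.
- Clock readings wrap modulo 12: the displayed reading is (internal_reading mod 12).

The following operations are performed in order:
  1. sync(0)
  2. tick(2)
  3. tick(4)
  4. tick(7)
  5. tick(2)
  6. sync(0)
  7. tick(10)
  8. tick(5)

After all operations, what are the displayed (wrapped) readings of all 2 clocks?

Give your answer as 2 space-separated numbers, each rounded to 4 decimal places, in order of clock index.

Answer: 9.7500 3.0000

Derivation:
After op 1 sync(0): ref=0.0000 raw=[0.0000 0.0000]
After op 2 tick(2): ref=2.0000 raw=[2.5000 1.8000]
After op 3 tick(4): ref=6.0000 raw=[7.5000 5.4000]
After op 4 tick(7): ref=13.0000 raw=[16.2500 11.7000]
After op 5 tick(2): ref=15.0000 raw=[18.7500 13.5000]
After op 6 sync(0): ref=15.0000 raw=[15.0000 13.5000]
After op 7 tick(10): ref=25.0000 raw=[27.5000 22.5000]
After op 8 tick(5): ref=30.0000 raw=[33.7500 27.0000]
Wrap final raw readings (mod 12): 33.7500 mod 12 = 9.7500; 27.0000 mod 12 = 3.0000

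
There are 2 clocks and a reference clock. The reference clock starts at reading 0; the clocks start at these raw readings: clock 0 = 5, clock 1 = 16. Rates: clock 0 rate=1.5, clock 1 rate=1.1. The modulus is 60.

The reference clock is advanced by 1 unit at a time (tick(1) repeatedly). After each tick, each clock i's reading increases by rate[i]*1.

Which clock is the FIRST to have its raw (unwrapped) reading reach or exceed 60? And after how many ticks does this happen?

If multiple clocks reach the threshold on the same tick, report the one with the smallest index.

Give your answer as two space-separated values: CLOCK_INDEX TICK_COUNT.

clock 0: start=5, rate=1.5, needs 60-5 = 55; ticks = ceil(55/1.5) = ceil(36.6667) = 37; reading at tick 37 = 5 + 1.5*37 = 60.5000
clock 1: start=16, rate=1.1, needs 60-16 = 44; ticks = ceil(44/1.1) = ceil(40.0000) = 40; reading at tick 40 = 16 + 1.1*40 = 60.0000
Minimum tick count = 37; winners = [0]; smallest index = 0

Answer: 0 37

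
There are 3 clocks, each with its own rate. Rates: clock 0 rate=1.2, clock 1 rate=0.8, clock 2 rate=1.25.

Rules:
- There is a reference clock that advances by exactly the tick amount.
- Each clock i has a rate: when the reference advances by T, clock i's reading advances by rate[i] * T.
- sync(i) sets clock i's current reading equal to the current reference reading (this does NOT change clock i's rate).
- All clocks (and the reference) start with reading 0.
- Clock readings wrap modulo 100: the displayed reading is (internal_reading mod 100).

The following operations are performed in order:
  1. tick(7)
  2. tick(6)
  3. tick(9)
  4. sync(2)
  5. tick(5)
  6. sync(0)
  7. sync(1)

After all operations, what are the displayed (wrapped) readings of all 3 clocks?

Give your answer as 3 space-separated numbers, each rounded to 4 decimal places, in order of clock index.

After op 1 tick(7): ref=7.0000 raw=[8.4000 5.6000 8.7500]
After op 2 tick(6): ref=13.0000 raw=[15.6000 10.4000 16.2500]
After op 3 tick(9): ref=22.0000 raw=[26.4000 17.6000 27.5000]
After op 4 sync(2): ref=22.0000 raw=[26.4000 17.6000 22.0000]
After op 5 tick(5): ref=27.0000 raw=[32.4000 21.6000 28.2500]
After op 6 sync(0): ref=27.0000 raw=[27.0000 21.6000 28.2500]
After op 7 sync(1): ref=27.0000 raw=[27.0000 27.0000 28.2500]
Wrap final raw readings (mod 100): 27.0000 mod 100 = 27.0000; 27.0000 mod 100 = 27.0000; 28.2500 mod 100 = 28.2500

Answer: 27.0000 27.0000 28.2500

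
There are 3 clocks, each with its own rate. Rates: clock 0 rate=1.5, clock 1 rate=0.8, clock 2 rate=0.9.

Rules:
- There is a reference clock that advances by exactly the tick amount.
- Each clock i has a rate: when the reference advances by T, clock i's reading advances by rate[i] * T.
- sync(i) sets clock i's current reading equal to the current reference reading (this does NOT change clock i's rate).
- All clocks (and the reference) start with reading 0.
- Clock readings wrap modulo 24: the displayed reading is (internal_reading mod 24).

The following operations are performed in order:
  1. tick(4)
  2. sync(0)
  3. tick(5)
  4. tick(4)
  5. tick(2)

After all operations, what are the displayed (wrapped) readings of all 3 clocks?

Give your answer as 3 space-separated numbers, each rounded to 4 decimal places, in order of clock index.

Answer: 20.5000 12.0000 13.5000

Derivation:
After op 1 tick(4): ref=4.0000 raw=[6.0000 3.2000 3.6000]
After op 2 sync(0): ref=4.0000 raw=[4.0000 3.2000 3.6000]
After op 3 tick(5): ref=9.0000 raw=[11.5000 7.2000 8.1000]
After op 4 tick(4): ref=13.0000 raw=[17.5000 10.4000 11.7000]
After op 5 tick(2): ref=15.0000 raw=[20.5000 12.0000 13.5000]
Wrap final raw readings (mod 24): 20.5000 mod 24 = 20.5000; 12.0000 mod 24 = 12.0000; 13.5000 mod 24 = 13.5000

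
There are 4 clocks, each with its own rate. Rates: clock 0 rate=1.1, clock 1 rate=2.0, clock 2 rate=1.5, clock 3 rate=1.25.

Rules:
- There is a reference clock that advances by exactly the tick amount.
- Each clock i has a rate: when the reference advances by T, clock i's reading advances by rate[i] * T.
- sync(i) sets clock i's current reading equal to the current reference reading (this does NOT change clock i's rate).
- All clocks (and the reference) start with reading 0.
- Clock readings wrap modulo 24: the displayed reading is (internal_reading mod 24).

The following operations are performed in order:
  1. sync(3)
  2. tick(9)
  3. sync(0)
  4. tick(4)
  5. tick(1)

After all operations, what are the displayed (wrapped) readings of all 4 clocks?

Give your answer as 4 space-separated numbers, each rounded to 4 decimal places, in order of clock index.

Answer: 14.5000 4.0000 21.0000 17.5000

Derivation:
After op 1 sync(3): ref=0.0000 raw=[0.0000 0.0000 0.0000 0.0000]
After op 2 tick(9): ref=9.0000 raw=[9.9000 18.0000 13.5000 11.2500]
After op 3 sync(0): ref=9.0000 raw=[9.0000 18.0000 13.5000 11.2500]
After op 4 tick(4): ref=13.0000 raw=[13.4000 26.0000 19.5000 16.2500]
After op 5 tick(1): ref=14.0000 raw=[14.5000 28.0000 21.0000 17.5000]
Wrap final raw readings (mod 24): 14.5000 mod 24 = 14.5000; 28.0000 mod 24 = 4.0000; 21.0000 mod 24 = 21.0000; 17.5000 mod 24 = 17.5000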